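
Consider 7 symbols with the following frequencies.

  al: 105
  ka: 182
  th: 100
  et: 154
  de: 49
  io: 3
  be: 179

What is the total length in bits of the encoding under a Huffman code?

2005

Greedily combine the two least-frequent nodes:
merge io(3) and de(49): 52
merge 52 and th(100): 152
merge al(105) and 152: 257
merge et(154) and be(179): 333
merge ka(182) and 257: 439
merge 333 and 439: 772
Each symbol's bit-cost is frequency × depth; summing gives 2005 bits (equivalently 52 + 152 + 257 + 333 + 439 + 772).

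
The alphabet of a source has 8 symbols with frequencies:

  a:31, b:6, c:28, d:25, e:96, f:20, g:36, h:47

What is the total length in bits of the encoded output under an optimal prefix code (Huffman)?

797

Merge the two smallest weights repeatedly:
combine b(6), f(20) → 26
combine d(25), 26 → 51
combine c(28), a(31) → 59
combine g(36), h(47) → 83
combine 51, 59 → 110
combine 83, e(96) → 179
combine 110, 179 → 289
Total encoded bits = sum of merged weights = 26 + 51 + 59 + 83 + 110 + 179 + 289 = 797.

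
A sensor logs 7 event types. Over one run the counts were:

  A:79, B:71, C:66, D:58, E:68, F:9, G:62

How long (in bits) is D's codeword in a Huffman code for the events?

Build the tree from the bottom:
combine F(9), D(58) → 67
combine G(62), C(66) → 128
combine 67, E(68) → 135
combine B(71), A(79) → 150
combine 128, 135 → 263
combine 150, 263 → 413
D sits 4 levels below the root, so its codeword is 4 bits.

4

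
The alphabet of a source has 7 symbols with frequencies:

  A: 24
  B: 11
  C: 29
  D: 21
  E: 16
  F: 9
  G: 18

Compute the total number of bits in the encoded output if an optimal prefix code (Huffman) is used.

Merge the two smallest weights repeatedly:
merge F(9) and B(11): 20
merge E(16) and G(18): 34
merge 20 and D(21): 41
merge A(24) and C(29): 53
merge 34 and 41: 75
merge 53 and 75: 128
Total encoded bits = sum of merged weights = 20 + 34 + 41 + 53 + 75 + 128 = 351.

351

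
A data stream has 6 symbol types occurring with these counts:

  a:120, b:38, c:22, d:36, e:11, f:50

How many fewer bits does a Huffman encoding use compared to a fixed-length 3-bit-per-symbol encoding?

Fixed-length: 3 bits × 277 symbols = 831 bits.
Huffman merges:
merge e(11) and c(22): 33
merge 33 and d(36): 69
merge b(38) and f(50): 88
merge 69 and 88: 157
merge a(120) and 157: 277
Huffman total = 33 + 69 + 88 + 157 + 277 = 624 bits.
Saving = 831 − 624 = 207 bits.

207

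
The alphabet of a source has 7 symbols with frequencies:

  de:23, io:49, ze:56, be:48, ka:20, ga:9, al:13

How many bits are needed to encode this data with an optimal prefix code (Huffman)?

Greedily combine the two least-frequent nodes:
combine ga(9), al(13) → 22
combine ka(20), 22 → 42
combine de(23), 42 → 65
combine be(48), io(49) → 97
combine ze(56), 65 → 121
combine 97, 121 → 218
The encoded length is the sum of every internal node's weight: 22 + 42 + 65 + 97 + 121 + 218 = 565 bits.

565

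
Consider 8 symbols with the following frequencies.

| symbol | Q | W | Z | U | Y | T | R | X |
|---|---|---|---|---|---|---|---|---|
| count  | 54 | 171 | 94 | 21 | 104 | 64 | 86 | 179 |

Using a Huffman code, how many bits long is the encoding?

Greedily combine the two least-frequent nodes:
U(21) + Q(54) → 75
T(64) + 75 → 139
R(86) + Z(94) → 180
Y(104) + 139 → 243
W(171) + X(179) → 350
180 + 243 → 423
350 + 423 → 773
The encoded length is the sum of every internal node's weight: 75 + 139 + 180 + 243 + 350 + 423 + 773 = 2183 bits.

2183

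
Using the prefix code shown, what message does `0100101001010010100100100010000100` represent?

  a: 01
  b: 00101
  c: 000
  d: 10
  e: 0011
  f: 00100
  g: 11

Read left to right; each codeword is recognised as soon as it completes (prefix code):
  01→a | 00101→b | 00101→b | 00101→b | 00100→f | 10→d | 00100→f | 00100→f
Decoded message: abbbfdff

abbbfdff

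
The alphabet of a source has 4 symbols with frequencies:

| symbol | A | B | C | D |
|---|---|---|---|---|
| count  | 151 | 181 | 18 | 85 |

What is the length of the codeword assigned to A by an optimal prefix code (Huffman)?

Build the tree from the bottom:
merge C(18) and D(85): 103
merge 103 and A(151): 254
merge B(181) and 254: 435
A's leaf is at depth 2, giving a 2-bit codeword.

2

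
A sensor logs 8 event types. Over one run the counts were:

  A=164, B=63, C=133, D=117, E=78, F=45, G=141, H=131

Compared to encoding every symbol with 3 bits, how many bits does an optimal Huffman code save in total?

Fixed-length: 3 bits × 872 symbols = 2616 bits.
Huffman merges:
merge F(45) and B(63): 108
merge E(78) and 108: 186
merge D(117) and H(131): 248
merge C(133) and G(141): 274
merge A(164) and 186: 350
merge 248 and 274: 522
merge 350 and 522: 872
Huffman total = 108 + 186 + 248 + 274 + 350 + 522 + 872 = 2560 bits.
Saving = 2616 − 2560 = 56 bits.

56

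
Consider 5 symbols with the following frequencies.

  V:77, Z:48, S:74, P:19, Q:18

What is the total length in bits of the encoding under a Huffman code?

Merge the two smallest weights repeatedly:
combine Q(18), P(19) → 37
combine 37, Z(48) → 85
combine S(74), V(77) → 151
combine 85, 151 → 236
Total encoded bits = sum of merged weights = 37 + 85 + 151 + 236 = 509.

509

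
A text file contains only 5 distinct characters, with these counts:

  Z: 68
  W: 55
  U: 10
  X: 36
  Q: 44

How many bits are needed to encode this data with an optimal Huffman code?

472

Build the Huffman tree bottom-up:
combine U(10), X(36) → 46
combine Q(44), 46 → 90
combine W(55), Z(68) → 123
combine 90, 123 → 213
Total encoded bits = sum of merged weights = 46 + 90 + 123 + 213 = 472.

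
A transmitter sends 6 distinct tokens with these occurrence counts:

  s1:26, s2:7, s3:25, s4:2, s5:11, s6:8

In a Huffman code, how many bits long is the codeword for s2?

Repeatedly merge the two smallest:
merge s4(2) and s2(7): 9
merge s6(8) and 9: 17
merge s5(11) and 17: 28
merge s3(25) and s1(26): 51
merge 28 and 51: 79
The subtree containing s2 is merged 4 times, so code length = 4.

4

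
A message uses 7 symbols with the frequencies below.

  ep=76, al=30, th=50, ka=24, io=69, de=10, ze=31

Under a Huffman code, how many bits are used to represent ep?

2

Repeatedly merge the two smallest:
merge de(10) and ka(24): 34
merge al(30) and ze(31): 61
merge 34 and th(50): 84
merge 61 and io(69): 130
merge ep(76) and 84: 160
merge 130 and 160: 290
ep sits 2 levels below the root, so its codeword is 2 bits.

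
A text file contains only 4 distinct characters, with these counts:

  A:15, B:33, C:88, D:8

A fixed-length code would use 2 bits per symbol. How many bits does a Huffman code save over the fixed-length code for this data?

65

Fixed-length: 2 bits × 144 symbols = 288 bits.
Huffman merges:
D(8) + A(15) → 23
23 + B(33) → 56
56 + C(88) → 144
Huffman total = 23 + 56 + 144 = 223 bits.
Saving = 288 − 223 = 65 bits.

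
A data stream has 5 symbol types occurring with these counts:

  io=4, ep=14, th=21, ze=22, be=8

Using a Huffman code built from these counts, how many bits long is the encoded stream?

150

Merge the two smallest weights repeatedly:
merge io(4) and be(8): 12
merge 12 and ep(14): 26
merge th(21) and ze(22): 43
merge 26 and 43: 69
Each symbol's bit-cost is frequency × depth; summing gives 150 bits (equivalently 12 + 26 + 43 + 69).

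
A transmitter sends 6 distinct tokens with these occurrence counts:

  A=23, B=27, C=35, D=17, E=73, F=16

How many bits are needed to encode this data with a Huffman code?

460

Build the Huffman tree bottom-up:
combine F(16), D(17) → 33
combine A(23), B(27) → 50
combine 33, C(35) → 68
combine 50, 68 → 118
combine E(73), 118 → 191
The encoded length is the sum of every internal node's weight: 33 + 50 + 68 + 118 + 191 = 460 bits.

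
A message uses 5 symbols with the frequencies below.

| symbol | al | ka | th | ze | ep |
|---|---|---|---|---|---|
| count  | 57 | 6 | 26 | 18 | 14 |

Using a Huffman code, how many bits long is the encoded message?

243

Greedily combine the two least-frequent nodes:
combine ka(6), ep(14) → 20
combine ze(18), 20 → 38
combine th(26), 38 → 64
combine al(57), 64 → 121
The encoded length is the sum of every internal node's weight: 20 + 38 + 64 + 121 = 243 bits.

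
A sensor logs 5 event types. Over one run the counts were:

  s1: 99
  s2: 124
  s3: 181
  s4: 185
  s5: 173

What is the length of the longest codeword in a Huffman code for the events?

Merge the two lowest-weight nodes at each step:
s1(99) + s2(124) → 223
s5(173) + s3(181) → 354
s4(185) + 223 → 408
354 + 408 → 762
The first pair merged (s1, s2) ends up deepest, at depth 3.

3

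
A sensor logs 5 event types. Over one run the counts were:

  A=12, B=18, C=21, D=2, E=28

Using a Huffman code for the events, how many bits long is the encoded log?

176

Greedily combine the two least-frequent nodes:
merge D(2) and A(12): 14
merge 14 and B(18): 32
merge C(21) and E(28): 49
merge 32 and 49: 81
The encoded length is the sum of every internal node's weight: 14 + 32 + 49 + 81 = 176 bits.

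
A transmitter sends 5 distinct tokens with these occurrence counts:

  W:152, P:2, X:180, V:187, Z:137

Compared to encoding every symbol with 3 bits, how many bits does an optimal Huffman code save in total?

Fixed-length: 3 bits × 658 symbols = 1974 bits.
Huffman merges:
P(2) + Z(137) → 139
139 + W(152) → 291
X(180) + V(187) → 367
291 + 367 → 658
Huffman total = 139 + 291 + 367 + 658 = 1455 bits.
Saving = 1974 − 1455 = 519 bits.

519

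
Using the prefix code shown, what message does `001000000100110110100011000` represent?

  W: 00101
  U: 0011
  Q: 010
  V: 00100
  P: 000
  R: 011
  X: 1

Read left to right; each codeword is recognised as soon as it completes (prefix code):
  00100→V | 000→P | 010→Q | 011→R | 011→R | 010→Q | 0011→U | 000→P
Decoded message: VPQRRQUP

VPQRRQUP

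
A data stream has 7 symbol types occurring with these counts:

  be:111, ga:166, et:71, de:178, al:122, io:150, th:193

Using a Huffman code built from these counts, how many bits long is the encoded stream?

2780

Merge the two smallest weights repeatedly:
merge et(71) and be(111): 182
merge al(122) and io(150): 272
merge ga(166) and de(178): 344
merge 182 and th(193): 375
merge 272 and 344: 616
merge 375 and 616: 991
Each symbol's bit-cost is frequency × depth; summing gives 2780 bits (equivalently 182 + 272 + 344 + 375 + 616 + 991).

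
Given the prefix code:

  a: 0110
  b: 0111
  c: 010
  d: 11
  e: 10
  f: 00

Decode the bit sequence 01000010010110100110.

cfccdca

Read left to right; each codeword is recognised as soon as it completes (prefix code):
  010→c | 00→f | 010→c | 010→c | 11→d | 010→c | 0110→a
Decoded message: cfccdca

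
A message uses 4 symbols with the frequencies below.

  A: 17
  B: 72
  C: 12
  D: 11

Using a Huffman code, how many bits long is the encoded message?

Merge the two smallest weights repeatedly:
merge D(11) and C(12): 23
merge A(17) and 23: 40
merge 40 and B(72): 112
Each symbol's bit-cost is frequency × depth; summing gives 175 bits (equivalently 23 + 40 + 112).

175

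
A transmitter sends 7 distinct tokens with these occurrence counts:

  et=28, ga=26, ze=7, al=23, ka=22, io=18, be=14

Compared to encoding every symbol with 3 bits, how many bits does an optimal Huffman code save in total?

33

Fixed-length: 3 bits × 138 symbols = 414 bits.
Huffman merges:
merge ze(7) and be(14): 21
merge io(18) and 21: 39
merge ka(22) and al(23): 45
merge ga(26) and et(28): 54
merge 39 and 45: 84
merge 54 and 84: 138
Huffman total = 21 + 39 + 45 + 54 + 84 + 138 = 381 bits.
Saving = 414 − 381 = 33 bits.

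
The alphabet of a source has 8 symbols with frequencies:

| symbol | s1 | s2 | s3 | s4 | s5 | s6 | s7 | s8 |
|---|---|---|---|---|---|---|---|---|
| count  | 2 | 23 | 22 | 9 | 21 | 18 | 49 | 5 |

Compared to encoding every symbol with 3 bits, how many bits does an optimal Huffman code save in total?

49

Fixed-length: 3 bits × 149 symbols = 447 bits.
Huffman merges:
s1(2) + s8(5) → 7
7 + s4(9) → 16
16 + s6(18) → 34
s5(21) + s3(22) → 43
s2(23) + 34 → 57
43 + s7(49) → 92
57 + 92 → 149
Huffman total = 7 + 16 + 34 + 43 + 57 + 92 + 149 = 398 bits.
Saving = 447 − 398 = 49 bits.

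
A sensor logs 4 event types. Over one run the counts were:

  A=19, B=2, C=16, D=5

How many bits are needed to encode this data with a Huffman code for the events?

Merge the two smallest weights repeatedly:
combine B(2), D(5) → 7
combine 7, C(16) → 23
combine A(19), 23 → 42
Each symbol's bit-cost is frequency × depth; summing gives 72 bits (equivalently 7 + 23 + 42).

72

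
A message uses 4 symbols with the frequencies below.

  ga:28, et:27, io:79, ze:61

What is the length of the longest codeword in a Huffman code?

Merge the two lowest-weight nodes at each step:
combine et(27), ga(28) → 55
combine 55, ze(61) → 116
combine io(79), 116 → 195
The first pair merged (et, ga) ends up deepest, at depth 3.

3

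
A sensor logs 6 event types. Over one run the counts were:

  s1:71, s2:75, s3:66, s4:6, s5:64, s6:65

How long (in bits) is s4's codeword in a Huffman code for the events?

3

Build the tree from the bottom:
s4(6) + s5(64) → 70
s6(65) + s3(66) → 131
70 + s1(71) → 141
s2(75) + 131 → 206
141 + 206 → 347
s4 sits 3 levels below the root, so its codeword is 3 bits.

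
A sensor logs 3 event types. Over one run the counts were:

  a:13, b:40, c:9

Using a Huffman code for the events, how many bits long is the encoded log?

84

Greedily combine the two least-frequent nodes:
combine c(9), a(13) → 22
combine 22, b(40) → 62
The encoded length is the sum of every internal node's weight: 22 + 62 = 84 bits.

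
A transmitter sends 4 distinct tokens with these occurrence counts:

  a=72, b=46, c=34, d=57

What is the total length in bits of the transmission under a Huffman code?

418

Greedily combine the two least-frequent nodes:
combine c(34), b(46) → 80
combine d(57), a(72) → 129
combine 80, 129 → 209
Each symbol's bit-cost is frequency × depth; summing gives 418 bits (equivalently 80 + 129 + 209).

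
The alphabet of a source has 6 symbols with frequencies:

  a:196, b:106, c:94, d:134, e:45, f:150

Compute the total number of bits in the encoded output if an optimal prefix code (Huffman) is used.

1829

Build the Huffman tree bottom-up:
merge e(45) and c(94): 139
merge b(106) and d(134): 240
merge 139 and f(150): 289
merge a(196) and 240: 436
merge 289 and 436: 725
The encoded length is the sum of every internal node's weight: 139 + 240 + 289 + 436 + 725 = 1829 bits.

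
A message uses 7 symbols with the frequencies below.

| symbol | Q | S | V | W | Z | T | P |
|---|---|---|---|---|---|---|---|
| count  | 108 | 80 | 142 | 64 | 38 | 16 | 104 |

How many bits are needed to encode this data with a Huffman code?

Greedily combine the two least-frequent nodes:
merge T(16) and Z(38): 54
merge 54 and W(64): 118
merge S(80) and P(104): 184
merge Q(108) and 118: 226
merge V(142) and 184: 326
merge 226 and 326: 552
Total encoded bits = sum of merged weights = 54 + 118 + 184 + 226 + 326 + 552 = 1460.

1460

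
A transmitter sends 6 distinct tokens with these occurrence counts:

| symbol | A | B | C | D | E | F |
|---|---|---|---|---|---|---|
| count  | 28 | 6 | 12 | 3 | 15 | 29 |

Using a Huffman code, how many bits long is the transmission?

216

Greedily combine the two least-frequent nodes:
D(3) + B(6) → 9
9 + C(12) → 21
E(15) + 21 → 36
A(28) + F(29) → 57
36 + 57 → 93
Total encoded bits = sum of merged weights = 9 + 21 + 36 + 57 + 93 = 216.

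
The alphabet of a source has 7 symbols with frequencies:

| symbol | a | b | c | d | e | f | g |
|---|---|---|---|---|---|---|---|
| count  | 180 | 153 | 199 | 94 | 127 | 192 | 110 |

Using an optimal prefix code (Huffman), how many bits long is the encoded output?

Merge the two smallest weights repeatedly:
combine d(94), g(110) → 204
combine e(127), b(153) → 280
combine a(180), f(192) → 372
combine c(199), 204 → 403
combine 280, 372 → 652
combine 403, 652 → 1055
Total encoded bits = sum of merged weights = 204 + 280 + 372 + 403 + 652 + 1055 = 2966.

2966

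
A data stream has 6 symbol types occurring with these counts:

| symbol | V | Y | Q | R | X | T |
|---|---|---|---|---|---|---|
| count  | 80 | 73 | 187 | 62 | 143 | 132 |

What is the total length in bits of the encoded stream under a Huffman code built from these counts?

Build the Huffman tree bottom-up:
combine R(62), Y(73) → 135
combine V(80), T(132) → 212
combine 135, X(143) → 278
combine Q(187), 212 → 399
combine 278, 399 → 677
Total encoded bits = sum of merged weights = 135 + 212 + 278 + 399 + 677 = 1701.

1701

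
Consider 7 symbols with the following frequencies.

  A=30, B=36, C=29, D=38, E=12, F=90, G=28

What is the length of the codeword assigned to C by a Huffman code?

Repeatedly merge the two smallest:
merge E(12) and G(28): 40
merge C(29) and A(30): 59
merge B(36) and D(38): 74
merge 40 and 59: 99
merge 74 and F(90): 164
merge 99 and 164: 263
C sits 3 levels below the root, so its codeword is 3 bits.

3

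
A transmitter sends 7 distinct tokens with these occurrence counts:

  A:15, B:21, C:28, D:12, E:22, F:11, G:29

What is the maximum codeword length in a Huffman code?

4

Merge the two lowest-weight nodes at each step:
F(11) + D(12) → 23
A(15) + B(21) → 36
E(22) + 23 → 45
C(28) + G(29) → 57
36 + 45 → 81
57 + 81 → 138
Maximum depth reached is 4.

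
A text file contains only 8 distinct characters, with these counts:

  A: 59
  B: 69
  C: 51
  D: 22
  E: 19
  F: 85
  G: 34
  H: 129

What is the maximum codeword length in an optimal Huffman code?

Merge the two lowest-weight nodes at each step:
merge E(19) and D(22): 41
merge G(34) and 41: 75
merge C(51) and A(59): 110
merge B(69) and 75: 144
merge F(85) and 110: 195
merge H(129) and 144: 273
merge 195 and 273: 468
The rarest symbols sit at the bottom; the longest codeword is 5 bits.

5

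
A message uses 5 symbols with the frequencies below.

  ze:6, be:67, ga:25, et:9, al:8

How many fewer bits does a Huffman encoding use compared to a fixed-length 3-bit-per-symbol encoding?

Fixed-length: 3 bits × 115 symbols = 345 bits.
Huffman merges:
merge ze(6) and al(8): 14
merge et(9) and 14: 23
merge 23 and ga(25): 48
merge 48 and be(67): 115
Huffman total = 14 + 23 + 48 + 115 = 200 bits.
Saving = 345 − 200 = 145 bits.

145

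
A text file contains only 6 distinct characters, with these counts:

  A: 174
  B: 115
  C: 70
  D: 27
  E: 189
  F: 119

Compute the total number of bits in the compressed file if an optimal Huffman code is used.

Merge the two smallest weights repeatedly:
combine D(27), C(70) → 97
combine 97, B(115) → 212
combine F(119), A(174) → 293
combine E(189), 212 → 401
combine 293, 401 → 694
Each symbol's bit-cost is frequency × depth; summing gives 1697 bits (equivalently 97 + 212 + 293 + 401 + 694).

1697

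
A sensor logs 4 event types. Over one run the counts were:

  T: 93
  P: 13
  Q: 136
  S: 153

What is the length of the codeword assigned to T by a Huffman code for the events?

Huffman merges, smallest pair first:
combine P(13), T(93) → 106
combine 106, Q(136) → 242
combine S(153), 242 → 395
T's leaf is at depth 3, giving a 3-bit codeword.

3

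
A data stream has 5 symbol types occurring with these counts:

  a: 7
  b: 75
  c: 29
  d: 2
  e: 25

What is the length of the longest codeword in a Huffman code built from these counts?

4

Merge the two lowest-weight nodes at each step:
d(2) + a(7) → 9
9 + e(25) → 34
c(29) + 34 → 63
63 + b(75) → 138
The rarest symbols sit at the bottom; the longest codeword is 4 bits.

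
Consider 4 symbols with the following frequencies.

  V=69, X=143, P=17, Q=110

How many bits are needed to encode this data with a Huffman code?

Build the Huffman tree bottom-up:
P(17) + V(69) → 86
86 + Q(110) → 196
X(143) + 196 → 339
Total encoded bits = sum of merged weights = 86 + 196 + 339 = 621.

621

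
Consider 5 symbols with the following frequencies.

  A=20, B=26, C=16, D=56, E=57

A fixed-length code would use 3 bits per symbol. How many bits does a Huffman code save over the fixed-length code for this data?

139

Fixed-length: 3 bits × 175 symbols = 525 bits.
Huffman merges:
C(16) + A(20) → 36
B(26) + 36 → 62
D(56) + E(57) → 113
62 + 113 → 175
Huffman total = 36 + 62 + 113 + 175 = 386 bits.
Saving = 525 − 386 = 139 bits.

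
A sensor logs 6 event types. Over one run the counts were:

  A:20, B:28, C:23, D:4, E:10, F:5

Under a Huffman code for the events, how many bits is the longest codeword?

Merge the two lowest-weight nodes at each step:
D(4) + F(5) → 9
9 + E(10) → 19
19 + A(20) → 39
C(23) + B(28) → 51
39 + 51 → 90
Maximum depth reached is 4.

4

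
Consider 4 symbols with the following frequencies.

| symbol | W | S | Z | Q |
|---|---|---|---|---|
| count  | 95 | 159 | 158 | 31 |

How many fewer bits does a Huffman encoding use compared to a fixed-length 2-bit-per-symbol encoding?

33

Fixed-length: 2 bits × 443 symbols = 886 bits.
Huffman merges:
Q(31) + W(95) → 126
126 + Z(158) → 284
S(159) + 284 → 443
Huffman total = 126 + 284 + 443 = 853 bits.
Saving = 886 − 853 = 33 bits.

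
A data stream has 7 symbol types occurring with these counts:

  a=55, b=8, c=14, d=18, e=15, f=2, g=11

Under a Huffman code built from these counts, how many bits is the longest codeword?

Merge the two lowest-weight nodes at each step:
merge f(2) and b(8): 10
merge 10 and g(11): 21
merge c(14) and e(15): 29
merge d(18) and 21: 39
merge 29 and 39: 68
merge a(55) and 68: 123
The first pair merged (f, b) ends up deepest, at depth 5.

5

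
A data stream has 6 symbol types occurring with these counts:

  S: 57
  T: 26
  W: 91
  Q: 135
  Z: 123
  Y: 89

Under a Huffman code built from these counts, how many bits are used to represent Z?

Repeatedly merge the two smallest:
merge T(26) and S(57): 83
merge 83 and Y(89): 172
merge W(91) and Z(123): 214
merge Q(135) and 172: 307
merge 214 and 307: 521
Z's leaf is at depth 2, giving a 2-bit codeword.

2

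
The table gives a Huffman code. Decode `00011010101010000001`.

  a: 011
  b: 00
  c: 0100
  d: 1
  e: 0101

baeebbbd

Read left to right; each codeword is recognised as soon as it completes (prefix code):
  00→b | 011→a | 0101→e | 0101→e | 00→b | 00→b | 00→b | 1→d
Decoded message: baeebbbd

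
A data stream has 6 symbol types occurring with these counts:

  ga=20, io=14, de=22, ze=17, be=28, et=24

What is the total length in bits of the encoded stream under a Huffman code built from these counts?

Merge the two smallest weights repeatedly:
combine io(14), ze(17) → 31
combine ga(20), de(22) → 42
combine et(24), be(28) → 52
combine 31, 42 → 73
combine 52, 73 → 125
Total encoded bits = sum of merged weights = 31 + 42 + 52 + 73 + 125 = 323.

323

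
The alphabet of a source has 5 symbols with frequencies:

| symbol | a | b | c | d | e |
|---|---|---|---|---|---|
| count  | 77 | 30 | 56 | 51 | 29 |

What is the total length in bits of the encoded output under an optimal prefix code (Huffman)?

Merge the two smallest weights repeatedly:
merge e(29) and b(30): 59
merge d(51) and c(56): 107
merge 59 and a(77): 136
merge 107 and 136: 243
Each symbol's bit-cost is frequency × depth; summing gives 545 bits (equivalently 59 + 107 + 136 + 243).

545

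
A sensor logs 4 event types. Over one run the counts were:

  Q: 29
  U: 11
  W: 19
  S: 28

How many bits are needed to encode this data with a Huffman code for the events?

174

Merge the two smallest weights repeatedly:
U(11) + W(19) → 30
S(28) + Q(29) → 57
30 + 57 → 87
Each symbol's bit-cost is frequency × depth; summing gives 174 bits (equivalently 30 + 57 + 87).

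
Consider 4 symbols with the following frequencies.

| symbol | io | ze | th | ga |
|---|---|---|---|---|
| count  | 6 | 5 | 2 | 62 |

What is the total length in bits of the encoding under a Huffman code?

95

Build the Huffman tree bottom-up:
merge th(2) and ze(5): 7
merge io(6) and 7: 13
merge 13 and ga(62): 75
Total encoded bits = sum of merged weights = 7 + 13 + 75 = 95.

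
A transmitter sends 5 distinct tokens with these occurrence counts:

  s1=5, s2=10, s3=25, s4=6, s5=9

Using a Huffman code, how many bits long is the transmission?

115

Build the Huffman tree bottom-up:
s1(5) + s4(6) → 11
s5(9) + s2(10) → 19
11 + 19 → 30
s3(25) + 30 → 55
Total encoded bits = sum of merged weights = 11 + 19 + 30 + 55 = 115.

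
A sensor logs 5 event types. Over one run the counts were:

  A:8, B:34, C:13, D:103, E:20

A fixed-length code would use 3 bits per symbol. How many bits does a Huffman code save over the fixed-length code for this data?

219

Fixed-length: 3 bits × 178 symbols = 534 bits.
Huffman merges:
merge A(8) and C(13): 21
merge E(20) and 21: 41
merge B(34) and 41: 75
merge 75 and D(103): 178
Huffman total = 21 + 41 + 75 + 178 = 315 bits.
Saving = 534 − 315 = 219 bits.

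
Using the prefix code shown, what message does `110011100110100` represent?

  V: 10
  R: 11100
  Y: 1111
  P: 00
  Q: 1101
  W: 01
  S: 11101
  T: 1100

TRQP

Read left to right; each codeword is recognised as soon as it completes (prefix code):
  1100→T | 11100→R | 1101→Q | 00→P
Decoded message: TRQP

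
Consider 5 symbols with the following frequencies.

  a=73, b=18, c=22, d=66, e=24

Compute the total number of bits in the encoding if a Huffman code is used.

437

Greedily combine the two least-frequent nodes:
combine b(18), c(22) → 40
combine e(24), 40 → 64
combine 64, d(66) → 130
combine a(73), 130 → 203
Total encoded bits = sum of merged weights = 40 + 64 + 130 + 203 = 437.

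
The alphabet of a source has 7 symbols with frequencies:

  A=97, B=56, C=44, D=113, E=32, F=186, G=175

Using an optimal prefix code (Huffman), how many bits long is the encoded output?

1824

Greedily combine the two least-frequent nodes:
E(32) + C(44) → 76
B(56) + 76 → 132
A(97) + D(113) → 210
132 + G(175) → 307
F(186) + 210 → 396
307 + 396 → 703
Total encoded bits = sum of merged weights = 76 + 132 + 210 + 307 + 396 + 703 = 1824.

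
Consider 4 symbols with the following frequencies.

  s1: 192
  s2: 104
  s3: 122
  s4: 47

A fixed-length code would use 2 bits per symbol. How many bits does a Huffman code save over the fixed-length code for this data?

41

Fixed-length: 2 bits × 465 symbols = 930 bits.
Huffman merges:
combine s4(47), s2(104) → 151
combine s3(122), 151 → 273
combine s1(192), 273 → 465
Huffman total = 151 + 273 + 465 = 889 bits.
Saving = 930 − 889 = 41 bits.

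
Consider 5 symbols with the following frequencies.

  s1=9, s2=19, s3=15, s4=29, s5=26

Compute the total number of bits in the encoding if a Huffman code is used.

220

Build the Huffman tree bottom-up:
combine s1(9), s3(15) → 24
combine s2(19), 24 → 43
combine s5(26), s4(29) → 55
combine 43, 55 → 98
Total encoded bits = sum of merged weights = 24 + 43 + 55 + 98 = 220.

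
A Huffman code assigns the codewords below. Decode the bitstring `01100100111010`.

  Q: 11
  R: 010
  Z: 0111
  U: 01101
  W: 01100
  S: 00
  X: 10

WXZR

Read left to right; each codeword is recognised as soon as it completes (prefix code):
  01100→W | 10→X | 0111→Z | 010→R
Decoded message: WXZR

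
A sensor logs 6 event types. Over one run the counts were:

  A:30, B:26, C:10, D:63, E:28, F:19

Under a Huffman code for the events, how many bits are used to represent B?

3

Repeatedly merge the two smallest:
C(10) + F(19) → 29
B(26) + E(28) → 54
29 + A(30) → 59
54 + 59 → 113
D(63) + 113 → 176
B sits 3 levels below the root, so its codeword is 3 bits.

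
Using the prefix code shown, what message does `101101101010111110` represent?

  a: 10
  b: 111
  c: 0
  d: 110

addaabd

Read left to right; each codeword is recognised as soon as it completes (prefix code):
  10→a | 110→d | 110→d | 10→a | 10→a | 111→b | 110→d
Decoded message: addaabd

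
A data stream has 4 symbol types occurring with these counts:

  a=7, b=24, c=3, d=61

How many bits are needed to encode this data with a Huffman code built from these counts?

139

Merge the two smallest weights repeatedly:
c(3) + a(7) → 10
10 + b(24) → 34
34 + d(61) → 95
Total encoded bits = sum of merged weights = 10 + 34 + 95 = 139.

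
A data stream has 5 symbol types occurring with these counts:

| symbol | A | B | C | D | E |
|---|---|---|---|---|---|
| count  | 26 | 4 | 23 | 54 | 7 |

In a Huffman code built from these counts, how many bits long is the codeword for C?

3

Huffman merges, smallest pair first:
combine B(4), E(7) → 11
combine 11, C(23) → 34
combine A(26), 34 → 60
combine D(54), 60 → 114
C sits 3 levels below the root, so its codeword is 3 bits.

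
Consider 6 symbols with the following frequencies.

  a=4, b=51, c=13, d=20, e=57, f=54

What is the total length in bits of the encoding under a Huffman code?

Merge the two smallest weights repeatedly:
combine a(4), c(13) → 17
combine 17, d(20) → 37
combine 37, b(51) → 88
combine f(54), e(57) → 111
combine 88, 111 → 199
Each symbol's bit-cost is frequency × depth; summing gives 452 bits (equivalently 17 + 37 + 88 + 111 + 199).

452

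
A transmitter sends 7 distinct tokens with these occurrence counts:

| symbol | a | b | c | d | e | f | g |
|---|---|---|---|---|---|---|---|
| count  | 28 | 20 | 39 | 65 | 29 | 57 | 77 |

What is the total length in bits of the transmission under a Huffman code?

851

Merge the two smallest weights repeatedly:
merge b(20) and a(28): 48
merge e(29) and c(39): 68
merge 48 and f(57): 105
merge d(65) and 68: 133
merge g(77) and 105: 182
merge 133 and 182: 315
Total encoded bits = sum of merged weights = 48 + 68 + 105 + 133 + 182 + 315 = 851.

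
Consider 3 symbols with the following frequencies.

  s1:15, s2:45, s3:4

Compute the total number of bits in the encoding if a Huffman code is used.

83

Greedily combine the two least-frequent nodes:
merge s3(4) and s1(15): 19
merge 19 and s2(45): 64
Total encoded bits = sum of merged weights = 19 + 64 = 83.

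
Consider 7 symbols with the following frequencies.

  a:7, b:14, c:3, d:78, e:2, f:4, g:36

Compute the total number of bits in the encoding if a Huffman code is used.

270

Build the Huffman tree bottom-up:
combine e(2), c(3) → 5
combine f(4), 5 → 9
combine a(7), 9 → 16
combine b(14), 16 → 30
combine 30, g(36) → 66
combine 66, d(78) → 144
The encoded length is the sum of every internal node's weight: 5 + 9 + 16 + 30 + 66 + 144 = 270 bits.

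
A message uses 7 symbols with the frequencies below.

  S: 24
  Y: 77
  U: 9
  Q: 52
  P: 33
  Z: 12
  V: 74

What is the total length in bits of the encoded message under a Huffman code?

706

Build the Huffman tree bottom-up:
combine U(9), Z(12) → 21
combine 21, S(24) → 45
combine P(33), 45 → 78
combine Q(52), V(74) → 126
combine Y(77), 78 → 155
combine 126, 155 → 281
The encoded length is the sum of every internal node's weight: 21 + 45 + 78 + 126 + 155 + 281 = 706 bits.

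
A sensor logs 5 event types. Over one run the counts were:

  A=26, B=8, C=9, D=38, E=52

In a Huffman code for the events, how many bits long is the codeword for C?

4

Huffman merges, smallest pair first:
merge B(8) and C(9): 17
merge 17 and A(26): 43
merge D(38) and 43: 81
merge E(52) and 81: 133
C sits 4 levels below the root, so its codeword is 4 bits.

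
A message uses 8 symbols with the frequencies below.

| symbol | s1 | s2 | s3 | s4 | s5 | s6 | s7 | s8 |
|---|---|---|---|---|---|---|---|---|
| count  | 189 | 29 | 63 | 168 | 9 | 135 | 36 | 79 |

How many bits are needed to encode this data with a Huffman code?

Build the Huffman tree bottom-up:
s5(9) + s2(29) → 38
s7(36) + 38 → 74
s3(63) + 74 → 137
s8(79) + s6(135) → 214
137 + s4(168) → 305
s1(189) + 214 → 403
305 + 403 → 708
Total encoded bits = sum of merged weights = 38 + 74 + 137 + 214 + 305 + 403 + 708 = 1879.

1879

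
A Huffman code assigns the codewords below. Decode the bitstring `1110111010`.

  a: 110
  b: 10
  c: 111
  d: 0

cdcdb

Read left to right; each codeword is recognised as soon as it completes (prefix code):
  111→c | 0→d | 111→c | 0→d | 10→b
Decoded message: cdcdb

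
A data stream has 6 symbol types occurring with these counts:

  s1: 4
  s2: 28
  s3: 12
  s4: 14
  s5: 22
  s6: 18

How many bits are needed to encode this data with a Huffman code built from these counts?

Merge the two smallest weights repeatedly:
s1(4) + s3(12) → 16
s4(14) + 16 → 30
s6(18) + s5(22) → 40
s2(28) + 30 → 58
40 + 58 → 98
Each symbol's bit-cost is frequency × depth; summing gives 242 bits (equivalently 16 + 30 + 40 + 58 + 98).

242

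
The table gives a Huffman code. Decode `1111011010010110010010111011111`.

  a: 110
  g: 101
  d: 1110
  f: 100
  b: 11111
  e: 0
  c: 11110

cafgffgab

Read left to right; each codeword is recognised as soon as it completes (prefix code):
  11110→c | 110→a | 100→f | 101→g | 100→f | 100→f | 101→g | 110→a | 11111→b
Decoded message: cafgffgab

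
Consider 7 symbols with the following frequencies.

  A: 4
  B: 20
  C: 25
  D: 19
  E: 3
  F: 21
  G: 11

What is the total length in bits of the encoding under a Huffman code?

268

Merge the two smallest weights repeatedly:
combine E(3), A(4) → 7
combine 7, G(11) → 18
combine 18, D(19) → 37
combine B(20), F(21) → 41
combine C(25), 37 → 62
combine 41, 62 → 103
Total encoded bits = sum of merged weights = 7 + 18 + 37 + 41 + 62 + 103 = 268.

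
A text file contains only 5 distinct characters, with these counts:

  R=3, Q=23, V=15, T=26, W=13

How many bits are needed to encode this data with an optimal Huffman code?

Build the Huffman tree bottom-up:
merge R(3) and W(13): 16
merge V(15) and 16: 31
merge Q(23) and T(26): 49
merge 31 and 49: 80
Total encoded bits = sum of merged weights = 16 + 31 + 49 + 80 = 176.

176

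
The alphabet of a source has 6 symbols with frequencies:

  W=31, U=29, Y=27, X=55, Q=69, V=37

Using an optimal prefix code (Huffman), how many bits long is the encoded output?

Greedily combine the two least-frequent nodes:
merge Y(27) and U(29): 56
merge W(31) and V(37): 68
merge X(55) and 56: 111
merge 68 and Q(69): 137
merge 111 and 137: 248
Each symbol's bit-cost is frequency × depth; summing gives 620 bits (equivalently 56 + 68 + 111 + 137 + 248).

620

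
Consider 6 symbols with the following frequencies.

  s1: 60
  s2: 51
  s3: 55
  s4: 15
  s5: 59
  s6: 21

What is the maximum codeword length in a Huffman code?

4

Merge the two lowest-weight nodes at each step:
combine s4(15), s6(21) → 36
combine 36, s2(51) → 87
combine s3(55), s5(59) → 114
combine s1(60), 87 → 147
combine 114, 147 → 261
Maximum depth reached is 4.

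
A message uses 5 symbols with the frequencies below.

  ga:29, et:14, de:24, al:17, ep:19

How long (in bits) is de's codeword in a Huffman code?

Repeatedly merge the two smallest:
merge et(14) and al(17): 31
merge ep(19) and de(24): 43
merge ga(29) and 31: 60
merge 43 and 60: 103
de's leaf is at depth 2, giving a 2-bit codeword.

2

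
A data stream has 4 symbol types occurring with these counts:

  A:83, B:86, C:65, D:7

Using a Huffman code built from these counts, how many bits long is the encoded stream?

468

Build the Huffman tree bottom-up:
merge D(7) and C(65): 72
merge 72 and A(83): 155
merge B(86) and 155: 241
Each symbol's bit-cost is frequency × depth; summing gives 468 bits (equivalently 72 + 155 + 241).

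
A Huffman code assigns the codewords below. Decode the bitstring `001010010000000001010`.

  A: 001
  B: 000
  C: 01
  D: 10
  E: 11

ACABBBDD

Read left to right; each codeword is recognised as soon as it completes (prefix code):
  001→A | 01→C | 001→A | 000→B | 000→B | 000→B | 10→D | 10→D
Decoded message: ACABBBDD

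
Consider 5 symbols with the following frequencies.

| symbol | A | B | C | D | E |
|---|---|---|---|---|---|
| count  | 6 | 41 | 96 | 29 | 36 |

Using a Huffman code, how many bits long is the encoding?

426

Greedily combine the two least-frequent nodes:
combine A(6), D(29) → 35
combine 35, E(36) → 71
combine B(41), 71 → 112
combine C(96), 112 → 208
Each symbol's bit-cost is frequency × depth; summing gives 426 bits (equivalently 35 + 71 + 112 + 208).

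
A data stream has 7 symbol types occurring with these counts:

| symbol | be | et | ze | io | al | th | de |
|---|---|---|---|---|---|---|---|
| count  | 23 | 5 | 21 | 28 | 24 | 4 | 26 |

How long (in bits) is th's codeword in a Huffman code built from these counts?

Huffman merges, smallest pair first:
th(4) + et(5) → 9
9 + ze(21) → 30
be(23) + al(24) → 47
de(26) + io(28) → 54
30 + 47 → 77
54 + 77 → 131
th sits 4 levels below the root, so its codeword is 4 bits.

4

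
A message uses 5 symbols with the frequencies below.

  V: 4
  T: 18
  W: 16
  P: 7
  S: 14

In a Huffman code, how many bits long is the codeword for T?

2

Huffman merges, smallest pair first:
V(4) + P(7) → 11
11 + S(14) → 25
W(16) + T(18) → 34
25 + 34 → 59
T sits 2 levels below the root, so its codeword is 2 bits.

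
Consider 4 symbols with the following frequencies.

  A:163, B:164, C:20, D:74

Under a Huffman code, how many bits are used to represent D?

Huffman merges, smallest pair first:
merge C(20) and D(74): 94
merge 94 and A(163): 257
merge B(164) and 257: 421
The subtree containing D is merged 3 times, so code length = 3.

3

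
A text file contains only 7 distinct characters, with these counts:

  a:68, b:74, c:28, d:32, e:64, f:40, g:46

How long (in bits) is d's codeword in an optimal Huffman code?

Repeatedly merge the two smallest:
combine c(28), d(32) → 60
combine f(40), g(46) → 86
combine 60, e(64) → 124
combine a(68), b(74) → 142
combine 86, 124 → 210
combine 142, 210 → 352
d's leaf is at depth 4, giving a 4-bit codeword.

4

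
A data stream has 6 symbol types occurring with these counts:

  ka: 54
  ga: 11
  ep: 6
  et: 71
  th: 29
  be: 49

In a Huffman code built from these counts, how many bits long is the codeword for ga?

4

Huffman merges, smallest pair first:
merge ep(6) and ga(11): 17
merge 17 and th(29): 46
merge 46 and be(49): 95
merge ka(54) and et(71): 125
merge 95 and 125: 220
The subtree containing ga is merged 4 times, so code length = 4.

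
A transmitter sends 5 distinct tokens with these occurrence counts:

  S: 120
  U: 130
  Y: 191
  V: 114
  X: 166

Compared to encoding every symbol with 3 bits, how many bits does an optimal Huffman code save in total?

Fixed-length: 3 bits × 721 symbols = 2163 bits.
Huffman merges:
V(114) + S(120) → 234
U(130) + X(166) → 296
Y(191) + 234 → 425
296 + 425 → 721
Huffman total = 234 + 296 + 425 + 721 = 1676 bits.
Saving = 2163 − 1676 = 487 bits.

487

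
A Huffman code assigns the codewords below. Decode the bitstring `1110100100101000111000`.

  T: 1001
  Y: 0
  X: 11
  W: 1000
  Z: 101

XZYYTYWXW

Read left to right; each codeword is recognised as soon as it completes (prefix code):
  11→X | 101→Z | 0→Y | 0→Y | 1001→T | 0→Y | 1000→W | 11→X | 1000→W
Decoded message: XZYYTYWXW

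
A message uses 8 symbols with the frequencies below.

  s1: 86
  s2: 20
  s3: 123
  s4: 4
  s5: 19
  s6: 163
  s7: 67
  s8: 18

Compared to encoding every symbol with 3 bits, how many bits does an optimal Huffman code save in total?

Fixed-length: 3 bits × 500 symbols = 1500 bits.
Huffman merges:
merge s4(4) and s8(18): 22
merge s5(19) and s2(20): 39
merge 22 and 39: 61
merge 61 and s7(67): 128
merge s1(86) and s3(123): 209
merge 128 and s6(163): 291
merge 209 and 291: 500
Huffman total = 22 + 39 + 61 + 128 + 209 + 291 + 500 = 1250 bits.
Saving = 1500 − 1250 = 250 bits.

250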